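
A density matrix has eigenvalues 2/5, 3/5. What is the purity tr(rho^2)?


tr(rho^2) = sum of eigenvalues squared
= (2/5)^2 + (3/5)^2
= (4 + 9) / 25
= 13/25
= 0.5200

0.5200


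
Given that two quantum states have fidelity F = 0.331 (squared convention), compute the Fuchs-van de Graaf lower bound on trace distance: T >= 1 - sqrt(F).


Fuchs-van de Graaf (squared-fidelity convention): 1 - sqrt(F) <= T <= sqrt(1 - F).
Lower bound: T >= 1 - sqrt(F)
sqrt(F) = sqrt(0.331) = 0.5753
T >= 1 - 0.5753
T >= 0.4247

0.4247


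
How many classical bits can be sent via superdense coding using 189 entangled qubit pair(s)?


Superdense coding allows 2 classical bits per shared entangled pair.
189 pair(s) -> 2 * 189 = 378 classical bits

378


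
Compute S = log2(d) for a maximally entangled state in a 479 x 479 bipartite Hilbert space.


For a maximally entangled state in d x d:
S = log2(d) = log2(479)
= 8.9039

8.9039


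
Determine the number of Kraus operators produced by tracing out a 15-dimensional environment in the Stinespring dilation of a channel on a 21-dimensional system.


Tracing out the environment in an orthonormal basis {|i>_E} gives Kraus operators K_i = <i|_E U |0>_E.
Number of Kraus operators = dim(H_env) = d_env
= 15

15


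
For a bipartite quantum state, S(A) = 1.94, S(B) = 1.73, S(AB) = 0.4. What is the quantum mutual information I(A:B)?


I(A:B) = S(A) + S(B) - S(AB)
= 1.94 + 1.73 - 0.4
= 3.2700

3.2700


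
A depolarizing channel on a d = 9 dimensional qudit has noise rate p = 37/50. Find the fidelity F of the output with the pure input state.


F = (1-p) + p/d
= (1 - 0.7400) + 0.7400/9
= 0.2600 + 0.0822
= 0.3422

0.3422


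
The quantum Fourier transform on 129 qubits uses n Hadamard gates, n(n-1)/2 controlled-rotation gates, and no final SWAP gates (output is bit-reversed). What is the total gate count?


Hadamard gates: 129
Controlled rotations: n*(n-1)/2 = 129*128/2 = 8256
SWAP gates: 0 (omitted)
Total = 129 + 8256
= 8385

8385


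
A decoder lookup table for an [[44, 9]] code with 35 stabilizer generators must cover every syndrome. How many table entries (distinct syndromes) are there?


Each stabilizer generator gives a binary (+1 or -1) measurement outcome.
With 35 independent generators:
Total syndromes = 2^35
= 34359738368

34359738368


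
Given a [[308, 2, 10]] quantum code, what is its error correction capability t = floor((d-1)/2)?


Code parameters: [[308, 2, 10]], distance d = 10.
Number of correctable errors = floor((d-1)/2)
= floor((10 - 1)/2)
= floor(9/2)
= 4

4


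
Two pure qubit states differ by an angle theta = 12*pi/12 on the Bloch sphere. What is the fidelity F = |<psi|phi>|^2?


For states separated by angle theta on Bloch sphere:
F = cos^2(theta/2)
theta = 12*pi/12 = 3.1416
theta/2 = 1.5708
cos(theta/2) = 0.0000
F = 0.0000

0.0000


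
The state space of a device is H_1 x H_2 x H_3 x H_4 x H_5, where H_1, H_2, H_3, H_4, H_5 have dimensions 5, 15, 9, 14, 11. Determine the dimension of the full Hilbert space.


dim(H_1 x H_2 x H_3 x H_4 x H_5) = 5 * 15 * 9 * 14 * 11
= 75 * 9 * 14 * 11
= 675 * 14 * 11
= 9450 * 11
= 103950

103950


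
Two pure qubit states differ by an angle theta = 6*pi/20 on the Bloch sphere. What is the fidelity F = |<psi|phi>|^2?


For states separated by angle theta on Bloch sphere:
F = cos^2(theta/2)
theta = 6*pi/20 = 0.9425
theta/2 = 0.4712
cos(theta/2) = 0.8910
F = 0.7939

0.7939


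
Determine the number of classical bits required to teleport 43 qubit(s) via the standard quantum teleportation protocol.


Quantum teleportation requires 2 classical bits per qubit teleported.
43 qubit(s) -> 2 * 43 = 86 classical bits

86


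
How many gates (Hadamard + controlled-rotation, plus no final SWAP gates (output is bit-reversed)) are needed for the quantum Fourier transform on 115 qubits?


Hadamard gates: 115
Controlled rotations: n*(n-1)/2 = 115*114/2 = 6555
SWAP gates: 0 (omitted)
Total = 115 + 6555
= 6670

6670


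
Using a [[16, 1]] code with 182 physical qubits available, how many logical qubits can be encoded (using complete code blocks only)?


Each code block uses 16 physical qubits for 1 logical qubit(s).
Number of complete blocks = floor(182 / 16) = 11
Logical qubits = 11 * 1
= 11

11


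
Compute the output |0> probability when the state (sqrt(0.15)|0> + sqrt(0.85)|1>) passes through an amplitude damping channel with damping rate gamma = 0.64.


For amplitude damping with parameter gamma on state sqrt(a)|0> + sqrt(b)|1>:
alpha^2 = 0.15, beta^2 = 0.85
P(|0>) = alpha^2 + gamma * beta^2
= 0.15 + 0.64 * 0.85
= 0.15 + 0.5440
= 0.6940

0.6940


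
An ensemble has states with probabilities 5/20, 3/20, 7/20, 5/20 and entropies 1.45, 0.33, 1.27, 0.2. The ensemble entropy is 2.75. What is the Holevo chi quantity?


chi = S(rho) - sum_i p_i * S(rho_i)
Weighted entropy = 5/20 * 1.45 + 3/20 * 0.33 + 7/20 * 1.27 + 5/20 * 0.2
= 0.9065
chi = 2.75 - 0.9065
= 1.8435

1.8435


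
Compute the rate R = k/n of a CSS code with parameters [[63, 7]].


Code rate R = k/n
= 7/63
= 0.1111

0.1111


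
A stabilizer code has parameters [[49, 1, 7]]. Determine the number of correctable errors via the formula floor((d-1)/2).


Code parameters: [[49, 1, 7]], distance d = 7.
Number of correctable errors = floor((d-1)/2)
= floor((7 - 1)/2)
= floor(6/2)
= 3

3


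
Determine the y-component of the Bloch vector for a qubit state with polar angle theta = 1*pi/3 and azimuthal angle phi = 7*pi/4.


theta = 1.0472, phi = 5.4978
r_y = sin(theta)*sin(phi) = 0.8660 * -0.7071
r_y = -0.6124

-0.6124


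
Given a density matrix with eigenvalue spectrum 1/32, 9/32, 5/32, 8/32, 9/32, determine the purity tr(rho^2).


tr(rho^2) = sum of eigenvalues squared
= (1/32)^2 + (9/32)^2 + (5/32)^2 + (8/32)^2 + (9/32)^2
= (1 + 81 + 25 + 64 + 81) / 1024
= 252/1024
= 0.2461

0.2461


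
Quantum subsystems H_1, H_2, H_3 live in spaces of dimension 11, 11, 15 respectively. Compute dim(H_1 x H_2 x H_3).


dim(H_1 x H_2 x H_3) = 11 * 11 * 15
= 121 * 15
= 1815

1815


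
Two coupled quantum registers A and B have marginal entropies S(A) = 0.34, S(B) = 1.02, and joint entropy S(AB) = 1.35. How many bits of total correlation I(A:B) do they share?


I(A:B) = S(A) + S(B) - S(AB)
= 0.34 + 1.02 - 1.35
= 0.0100

0.0100


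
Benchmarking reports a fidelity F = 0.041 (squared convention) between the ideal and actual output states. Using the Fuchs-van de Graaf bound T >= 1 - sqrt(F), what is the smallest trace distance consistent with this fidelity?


Fuchs-van de Graaf (squared-fidelity convention): 1 - sqrt(F) <= T <= sqrt(1 - F).
Lower bound: T >= 1 - sqrt(F)
sqrt(F) = sqrt(0.041) = 0.2025
T >= 1 - 0.2025
T >= 0.7975

0.7975


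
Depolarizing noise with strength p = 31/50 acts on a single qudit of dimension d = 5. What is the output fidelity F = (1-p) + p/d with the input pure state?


F = (1-p) + p/d
= (1 - 0.6200) + 0.6200/5
= 0.3800 + 0.1240
= 0.5040

0.5040


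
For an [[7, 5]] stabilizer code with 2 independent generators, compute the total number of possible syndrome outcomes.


Each stabilizer generator gives a binary (+1 or -1) measurement outcome.
With 2 independent generators:
Total syndromes = 2^2
= 4

4


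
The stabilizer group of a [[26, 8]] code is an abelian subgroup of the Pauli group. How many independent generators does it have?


For an [[n,k]] stabilizer code:
Number of stabilizer generators = n - k
= 26 - 8
= 18

18


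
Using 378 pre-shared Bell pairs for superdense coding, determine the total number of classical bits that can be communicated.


Superdense coding allows 2 classical bits per shared entangled pair.
378 pair(s) -> 2 * 378 = 756 classical bits

756


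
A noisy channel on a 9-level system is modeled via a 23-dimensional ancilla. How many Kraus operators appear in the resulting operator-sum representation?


Tracing out the environment in an orthonormal basis {|i>_E} gives Kraus operators K_i = <i|_E U |0>_E.
Number of Kraus operators = dim(H_env) = d_env
= 23

23


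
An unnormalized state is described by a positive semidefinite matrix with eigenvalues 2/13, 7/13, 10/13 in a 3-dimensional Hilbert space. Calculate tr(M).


tr(M) = sum of eigenvalues
= 2/13 + 7/13 + 10/13
= 19/13
= 1.4615

1.4615


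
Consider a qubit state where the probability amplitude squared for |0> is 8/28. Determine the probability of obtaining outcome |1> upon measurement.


|alpha|^2 = 8/28 = 0.2857
|beta|^2 = 1 - 8/28 = 20/28 = 0.7143
P(|1>) = |beta|^2 = 0.7143

0.7143


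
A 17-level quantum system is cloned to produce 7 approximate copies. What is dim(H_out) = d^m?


Output space = H^(tensor 7) where dim(H) = 17
dim = 17^7
= 289 (after 2 factors)
= 4913 (after 3 factors)
= 83521 (after 4 factors)
= 1419857 (after 5 factors)
= 24137569 (after 6 factors)
= 410338673 (after 7 factors)
= 410338673

410338673


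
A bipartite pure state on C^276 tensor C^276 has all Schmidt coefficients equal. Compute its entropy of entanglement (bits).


For a maximally entangled state in d x d:
S = log2(d) = log2(276)
= 8.1085

8.1085


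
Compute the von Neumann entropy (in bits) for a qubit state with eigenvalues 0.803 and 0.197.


S = -p*log2(p) - (1-p)*log2(1-p)
p = 0.8030, 1-p = 0.1970
= -0.8030 * log2(0.8030) - 0.1970 * log2(0.1970)
= -(-0.2542) - (-0.4617)
= 0.7159

0.7159


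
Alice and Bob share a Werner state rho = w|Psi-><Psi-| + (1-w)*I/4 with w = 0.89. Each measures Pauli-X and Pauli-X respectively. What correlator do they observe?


|Psi-> = (|01> - |10>)/sqrt(2)
For the pure Bell state, <X_A X_B> = -1 (Bell-state Pauli correlator).
The maximally-mixed part I/4 has tr(I/4 * P tensor P) = 0 for any traceless Pauli P.
So <X_A X_B>_rho = w * (-1) + (1 - w) * 0
= 0.89 * (-1)
= -0.8900

-0.8900


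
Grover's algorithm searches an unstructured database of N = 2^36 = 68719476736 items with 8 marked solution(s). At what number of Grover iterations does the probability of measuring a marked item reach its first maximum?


After j Grover iterations the success probability is P(j) = sin^2((2j+1)*theta), where sin(theta) = sqrt(k/N).
N = 2^36 = 68719476736, k = 8
sin(theta) = sqrt(k/N) = 1.078959322e-05
theta = arcsin(sqrt(k/N)) = 1.078959322e-05 rad
P(j) reaches its first maximum when (2j+1)*theta is as close as possible to pi/2, i.e. j = round(pi/(4*theta) - 1/2).
pi/(4*theta) - 1/2 = 72791.6941
(For comparison, the common estimate pi/4 * sqrt(N/k) = 72792.1941; the exact maximiser is used here.)
Optimal iterations = 72792

72792


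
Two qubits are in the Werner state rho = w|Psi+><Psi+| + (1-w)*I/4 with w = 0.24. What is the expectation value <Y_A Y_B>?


|Psi+> = (|01> + |10>)/sqrt(2)
For the pure Bell state, <Y_A Y_B> = +1 (Bell-state Pauli correlator).
The maximally-mixed part I/4 has tr(I/4 * P tensor P) = 0 for any traceless Pauli P.
So <Y_A Y_B>_rho = w * (+1) + (1 - w) * 0
= 0.24 * (+1)
= 0.2400

0.2400


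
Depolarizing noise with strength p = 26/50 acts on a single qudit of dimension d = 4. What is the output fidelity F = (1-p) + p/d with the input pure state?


F = (1-p) + p/d
= (1 - 0.5200) + 0.5200/4
= 0.4800 + 0.1300
= 0.6100

0.6100


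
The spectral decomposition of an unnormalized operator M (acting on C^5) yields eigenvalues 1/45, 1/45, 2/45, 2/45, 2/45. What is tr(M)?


tr(M) = sum of eigenvalues
= 1/45 + 1/45 + 2/45 + 2/45 + 2/45
= 8/45
= 0.1778

0.1778


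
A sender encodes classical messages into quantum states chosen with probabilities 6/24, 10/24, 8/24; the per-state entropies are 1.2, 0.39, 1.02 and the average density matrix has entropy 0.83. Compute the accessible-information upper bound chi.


chi = S(rho) - sum_i p_i * S(rho_i)
Weighted entropy = 6/24 * 1.2 + 10/24 * 0.39 + 8/24 * 1.02
= 0.8025
chi = 0.83 - 0.8025
= 0.0275

0.0275


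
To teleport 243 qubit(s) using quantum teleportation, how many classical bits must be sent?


Quantum teleportation requires 2 classical bits per qubit teleported.
243 qubit(s) -> 2 * 243 = 486 classical bits

486


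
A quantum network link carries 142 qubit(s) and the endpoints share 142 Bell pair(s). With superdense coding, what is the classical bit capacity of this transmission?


Superdense coding allows 2 classical bits per shared entangled pair.
142 pair(s) -> 2 * 142 = 284 classical bits

284


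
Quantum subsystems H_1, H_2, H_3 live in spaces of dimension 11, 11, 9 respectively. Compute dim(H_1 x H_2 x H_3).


dim(H_1 x H_2 x H_3) = 11 * 11 * 9
= 121 * 9
= 1089

1089


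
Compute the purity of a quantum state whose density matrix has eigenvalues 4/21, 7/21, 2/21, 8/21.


tr(rho^2) = sum of eigenvalues squared
= (4/21)^2 + (7/21)^2 + (2/21)^2 + (8/21)^2
= (16 + 49 + 4 + 64) / 441
= 133/441
= 0.3016

0.3016


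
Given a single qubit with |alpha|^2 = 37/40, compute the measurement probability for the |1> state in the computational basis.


|alpha|^2 = 37/40 = 0.9250
|beta|^2 = 1 - 37/40 = 3/40 = 0.0750
P(|1>) = |beta|^2 = 0.0750

0.0750


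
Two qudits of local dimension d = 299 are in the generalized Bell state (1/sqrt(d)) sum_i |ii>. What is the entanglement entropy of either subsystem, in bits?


For a maximally entangled state in d x d:
S = log2(d) = log2(299)
= 8.2240

8.2240


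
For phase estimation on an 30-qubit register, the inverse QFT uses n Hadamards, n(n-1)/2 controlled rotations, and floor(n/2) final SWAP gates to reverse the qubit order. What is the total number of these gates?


Hadamard gates: 30
Controlled rotations: n*(n-1)/2 = 30*29/2 = 435
SWAP gates: floor(n/2) = floor(30/2) = 15
Total = 30 + 435 + 15
= 480

480


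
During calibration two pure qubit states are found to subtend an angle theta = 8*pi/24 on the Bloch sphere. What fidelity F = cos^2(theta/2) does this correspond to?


For states separated by angle theta on Bloch sphere:
F = cos^2(theta/2)
theta = 8*pi/24 = 1.0472
theta/2 = 0.5236
cos(theta/2) = 0.8660
F = 0.7500

0.7500


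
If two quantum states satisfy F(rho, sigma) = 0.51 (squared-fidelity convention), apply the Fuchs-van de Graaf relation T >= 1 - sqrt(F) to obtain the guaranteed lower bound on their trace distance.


Fuchs-van de Graaf (squared-fidelity convention): 1 - sqrt(F) <= T <= sqrt(1 - F).
Lower bound: T >= 1 - sqrt(F)
sqrt(F) = sqrt(0.51) = 0.7141
T >= 1 - 0.7141
T >= 0.2859

0.2859


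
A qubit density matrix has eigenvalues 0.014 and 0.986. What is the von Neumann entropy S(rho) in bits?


S = -p*log2(p) - (1-p)*log2(1-p)
p = 0.0140, 1-p = 0.9860
= -0.0140 * log2(0.0140) - 0.9860 * log2(0.9860)
= -(-0.0862) - (-0.0201)
= 0.1063

0.1063


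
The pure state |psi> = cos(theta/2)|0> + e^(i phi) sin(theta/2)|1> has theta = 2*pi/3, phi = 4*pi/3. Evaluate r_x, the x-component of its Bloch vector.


theta = 2.0944, phi = 4.1888
r_x = sin(theta)*cos(phi) = 0.8660 * -0.5000
r_x = -0.4330

-0.4330


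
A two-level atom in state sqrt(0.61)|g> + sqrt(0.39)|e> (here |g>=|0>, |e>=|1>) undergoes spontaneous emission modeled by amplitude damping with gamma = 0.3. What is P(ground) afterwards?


For amplitude damping with parameter gamma on state sqrt(a)|0> + sqrt(b)|1>:
alpha^2 = 0.61, beta^2 = 0.39
P(|0>) = alpha^2 + gamma * beta^2
= 0.61 + 0.3 * 0.39
= 0.61 + 0.1170
= 0.7270

0.7270


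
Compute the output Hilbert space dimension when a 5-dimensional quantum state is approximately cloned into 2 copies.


Output space = H^(tensor 2) where dim(H) = 5
dim = 5^2
= 25

25


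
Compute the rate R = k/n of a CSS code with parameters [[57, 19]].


Code rate R = k/n
= 19/57
= 0.3333

0.3333


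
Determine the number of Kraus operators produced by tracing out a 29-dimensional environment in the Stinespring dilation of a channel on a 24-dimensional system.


Tracing out the environment in an orthonormal basis {|i>_E} gives Kraus operators K_i = <i|_E U |0>_E.
Number of Kraus operators = dim(H_env) = d_env
= 29

29


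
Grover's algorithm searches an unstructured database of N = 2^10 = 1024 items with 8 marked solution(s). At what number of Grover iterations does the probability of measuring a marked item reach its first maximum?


After j Grover iterations the success probability is P(j) = sin^2((2j+1)*theta), where sin(theta) = sqrt(k/N).
N = 2^10 = 1024, k = 8
sin(theta) = sqrt(k/N) = 0.08838834765
theta = arcsin(sqrt(k/N)) = 0.08850384314 rad
P(j) reaches its first maximum when (2j+1)*theta is as close as possible to pi/2, i.e. j = round(pi/(4*theta) - 1/2).
pi/(4*theta) - 1/2 = 8.3742
(For comparison, the common estimate pi/4 * sqrt(N/k) = 8.8858; the exact maximiser is used here.)
Optimal iterations = 8

8


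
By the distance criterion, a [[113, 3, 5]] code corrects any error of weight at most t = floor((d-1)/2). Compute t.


Code parameters: [[113, 3, 5]], distance d = 5.
Number of correctable errors = floor((d-1)/2)
= floor((5 - 1)/2)
= floor(4/2)
= 2

2


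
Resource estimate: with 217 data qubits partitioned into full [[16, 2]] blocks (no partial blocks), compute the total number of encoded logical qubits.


Each code block uses 16 physical qubits for 2 logical qubit(s).
Number of complete blocks = floor(217 / 16) = 13
Logical qubits = 13 * 2
= 26

26


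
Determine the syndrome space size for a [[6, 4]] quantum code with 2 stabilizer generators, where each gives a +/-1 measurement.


Each stabilizer generator gives a binary (+1 or -1) measurement outcome.
With 2 independent generators:
Total syndromes = 2^2
= 4

4


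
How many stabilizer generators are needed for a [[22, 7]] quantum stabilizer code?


For an [[n,k]] stabilizer code:
Number of stabilizer generators = n - k
= 22 - 7
= 15

15


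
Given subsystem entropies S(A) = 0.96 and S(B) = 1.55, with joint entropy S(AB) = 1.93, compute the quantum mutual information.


I(A:B) = S(A) + S(B) - S(AB)
= 0.96 + 1.55 - 1.93
= 0.5800

0.5800


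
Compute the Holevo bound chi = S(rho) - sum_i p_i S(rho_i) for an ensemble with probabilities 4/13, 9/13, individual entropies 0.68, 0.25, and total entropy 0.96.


chi = S(rho) - sum_i p_i * S(rho_i)
Weighted entropy = 4/13 * 0.68 + 9/13 * 0.25
= 0.3823
chi = 0.96 - 0.3823
= 0.5777

0.5777


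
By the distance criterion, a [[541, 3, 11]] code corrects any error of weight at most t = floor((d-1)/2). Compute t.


Code parameters: [[541, 3, 11]], distance d = 11.
Number of correctable errors = floor((d-1)/2)
= floor((11 - 1)/2)
= floor(10/2)
= 5

5


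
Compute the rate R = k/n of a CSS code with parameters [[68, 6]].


Code rate R = k/n
= 6/68
= 0.0882

0.0882


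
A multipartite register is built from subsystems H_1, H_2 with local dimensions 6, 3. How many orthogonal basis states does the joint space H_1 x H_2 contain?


dim(H_1 x H_2) = 6 * 3
= 18

18


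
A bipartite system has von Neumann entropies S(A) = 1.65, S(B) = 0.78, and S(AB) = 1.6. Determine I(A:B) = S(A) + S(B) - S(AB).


I(A:B) = S(A) + S(B) - S(AB)
= 1.65 + 0.78 - 1.6
= 0.8300

0.8300


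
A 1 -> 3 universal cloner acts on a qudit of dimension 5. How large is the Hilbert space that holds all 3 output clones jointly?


Output space = H^(tensor 3) where dim(H) = 5
dim = 5^3
= 25 (after 2 factors)
= 125 (after 3 factors)
= 125

125


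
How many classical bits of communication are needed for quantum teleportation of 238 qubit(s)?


Quantum teleportation requires 2 classical bits per qubit teleported.
238 qubit(s) -> 2 * 238 = 476 classical bits

476


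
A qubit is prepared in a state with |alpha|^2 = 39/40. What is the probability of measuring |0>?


|alpha|^2 = 39/40 = 0.9750
|beta|^2 = 1 - 39/40 = 1/40 = 0.0250
P(|0>) = |alpha|^2 = 0.9750

0.9750


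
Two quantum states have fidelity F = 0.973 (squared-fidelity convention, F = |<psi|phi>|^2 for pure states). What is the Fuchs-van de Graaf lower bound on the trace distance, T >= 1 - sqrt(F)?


Fuchs-van de Graaf (squared-fidelity convention): 1 - sqrt(F) <= T <= sqrt(1 - F).
Lower bound: T >= 1 - sqrt(F)
sqrt(F) = sqrt(0.973) = 0.9864
T >= 1 - 0.9864
T >= 0.0136

0.0136


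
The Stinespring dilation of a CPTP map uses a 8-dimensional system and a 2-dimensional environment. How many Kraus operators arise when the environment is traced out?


Tracing out the environment in an orthonormal basis {|i>_E} gives Kraus operators K_i = <i|_E U |0>_E.
Number of Kraus operators = dim(H_env) = d_env
= 2

2


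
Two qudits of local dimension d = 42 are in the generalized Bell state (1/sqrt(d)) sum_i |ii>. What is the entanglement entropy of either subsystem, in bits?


For a maximally entangled state in d x d:
S = log2(d) = log2(42)
= 5.3923

5.3923


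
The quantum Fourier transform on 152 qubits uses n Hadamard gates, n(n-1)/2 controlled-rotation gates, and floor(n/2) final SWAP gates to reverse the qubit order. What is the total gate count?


Hadamard gates: 152
Controlled rotations: n*(n-1)/2 = 152*151/2 = 11476
SWAP gates: floor(n/2) = floor(152/2) = 76
Total = 152 + 11476 + 76
= 11704

11704


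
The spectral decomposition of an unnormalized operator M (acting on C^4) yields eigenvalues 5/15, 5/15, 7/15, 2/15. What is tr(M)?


tr(M) = sum of eigenvalues
= 5/15 + 5/15 + 7/15 + 2/15
= 19/15
= 1.2667

1.2667


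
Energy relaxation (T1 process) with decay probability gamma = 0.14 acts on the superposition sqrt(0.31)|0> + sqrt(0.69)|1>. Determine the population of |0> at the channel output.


For amplitude damping with parameter gamma on state sqrt(a)|0> + sqrt(b)|1>:
alpha^2 = 0.31, beta^2 = 0.69
P(|0>) = alpha^2 + gamma * beta^2
= 0.31 + 0.14 * 0.69
= 0.31 + 0.0966
= 0.4066

0.4066


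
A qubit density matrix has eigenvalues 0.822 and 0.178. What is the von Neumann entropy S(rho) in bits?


S = -p*log2(p) - (1-p)*log2(1-p)
p = 0.8220, 1-p = 0.1780
= -0.8220 * log2(0.8220) - 0.1780 * log2(0.1780)
= -(-0.2325) - (-0.4432)
= 0.6757

0.6757


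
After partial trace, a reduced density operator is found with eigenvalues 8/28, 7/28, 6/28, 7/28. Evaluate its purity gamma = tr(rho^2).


tr(rho^2) = sum of eigenvalues squared
= (8/28)^2 + (7/28)^2 + (6/28)^2 + (7/28)^2
= (64 + 49 + 36 + 49) / 784
= 198/784
= 0.2526

0.2526


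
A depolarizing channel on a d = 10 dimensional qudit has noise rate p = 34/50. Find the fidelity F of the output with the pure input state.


F = (1-p) + p/d
= (1 - 0.6800) + 0.6800/10
= 0.3200 + 0.0680
= 0.3880

0.3880


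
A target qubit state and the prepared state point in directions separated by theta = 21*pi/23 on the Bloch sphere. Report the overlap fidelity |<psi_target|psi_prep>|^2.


For states separated by angle theta on Bloch sphere:
F = cos^2(theta/2)
theta = 21*pi/23 = 2.8684
theta/2 = 1.4342
cos(theta/2) = 0.1362
F = 0.0185

0.0185


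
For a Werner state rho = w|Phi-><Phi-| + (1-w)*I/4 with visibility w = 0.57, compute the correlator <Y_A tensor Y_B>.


|Phi-> = (|00> - |11>)/sqrt(2)
For the pure Bell state, <Y_A Y_B> = +1 (Bell-state Pauli correlator).
The maximally-mixed part I/4 has tr(I/4 * P tensor P) = 0 for any traceless Pauli P.
So <Y_A Y_B>_rho = w * (+1) + (1 - w) * 0
= 0.57 * (+1)
= 0.5700

0.5700


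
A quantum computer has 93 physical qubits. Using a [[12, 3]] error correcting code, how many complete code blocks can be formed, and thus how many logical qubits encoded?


Each code block uses 12 physical qubits for 3 logical qubit(s).
Number of complete blocks = floor(93 / 12) = 7
Logical qubits = 7 * 3
= 21

21


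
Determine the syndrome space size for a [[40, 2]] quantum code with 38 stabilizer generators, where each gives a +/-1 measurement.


Each stabilizer generator gives a binary (+1 or -1) measurement outcome.
With 38 independent generators:
Total syndromes = 2^38
= 274877906944

274877906944


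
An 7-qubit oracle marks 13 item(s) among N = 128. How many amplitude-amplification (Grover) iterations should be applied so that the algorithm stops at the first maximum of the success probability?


After j Grover iterations the success probability is P(j) = sin^2((2j+1)*theta), where sin(theta) = sqrt(k/N).
N = 2^7 = 128, k = 13
sin(theta) = sqrt(k/N) = 0.3186887196
theta = arcsin(sqrt(k/N)) = 0.3243457527 rad
P(j) reaches its first maximum when (2j+1)*theta is as close as possible to pi/2, i.e. j = round(pi/(4*theta) - 1/2).
pi/(4*theta) - 1/2 = 1.9215
(For comparison, the common estimate pi/4 * sqrt(N/k) = 2.4645; the exact maximiser is used here.)
Optimal iterations = 2

2


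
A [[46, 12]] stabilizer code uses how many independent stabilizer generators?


For an [[n,k]] stabilizer code:
Number of stabilizer generators = n - k
= 46 - 12
= 34

34


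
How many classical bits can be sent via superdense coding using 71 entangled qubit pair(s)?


Superdense coding allows 2 classical bits per shared entangled pair.
71 pair(s) -> 2 * 71 = 142 classical bits

142


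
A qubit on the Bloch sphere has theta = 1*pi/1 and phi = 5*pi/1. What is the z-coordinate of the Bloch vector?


theta = 3.1416, phi = 15.7080
r_z = cos(theta) = -1.0000

-1.0000


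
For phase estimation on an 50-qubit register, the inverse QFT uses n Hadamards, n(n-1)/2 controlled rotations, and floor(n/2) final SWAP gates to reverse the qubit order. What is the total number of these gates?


Hadamard gates: 50
Controlled rotations: n*(n-1)/2 = 50*49/2 = 1225
SWAP gates: floor(n/2) = floor(50/2) = 25
Total = 50 + 1225 + 25
= 1300

1300


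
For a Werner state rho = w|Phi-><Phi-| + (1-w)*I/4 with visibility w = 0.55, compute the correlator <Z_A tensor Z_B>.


|Phi-> = (|00> - |11>)/sqrt(2)
For the pure Bell state, <Z_A Z_B> = +1 (Bell-state Pauli correlator).
The maximally-mixed part I/4 has tr(I/4 * P tensor P) = 0 for any traceless Pauli P.
So <Z_A Z_B>_rho = w * (+1) + (1 - w) * 0
= 0.55 * (+1)
= 0.5500

0.5500


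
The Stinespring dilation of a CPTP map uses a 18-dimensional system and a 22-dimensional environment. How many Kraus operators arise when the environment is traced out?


Tracing out the environment in an orthonormal basis {|i>_E} gives Kraus operators K_i = <i|_E U |0>_E.
Number of Kraus operators = dim(H_env) = d_env
= 22

22


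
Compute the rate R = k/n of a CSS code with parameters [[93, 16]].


Code rate R = k/n
= 16/93
= 0.1720

0.1720


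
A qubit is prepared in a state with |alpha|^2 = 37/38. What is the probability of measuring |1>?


|alpha|^2 = 37/38 = 0.9737
|beta|^2 = 1 - 37/38 = 1/38 = 0.0263
P(|1>) = |beta|^2 = 0.0263

0.0263


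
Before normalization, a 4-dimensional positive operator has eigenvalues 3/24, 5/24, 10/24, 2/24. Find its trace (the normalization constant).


tr(M) = sum of eigenvalues
= 3/24 + 5/24 + 10/24 + 2/24
= 20/24
= 0.8333

0.8333


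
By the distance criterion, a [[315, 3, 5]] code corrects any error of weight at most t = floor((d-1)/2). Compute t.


Code parameters: [[315, 3, 5]], distance d = 5.
Number of correctable errors = floor((d-1)/2)
= floor((5 - 1)/2)
= floor(4/2)
= 2

2


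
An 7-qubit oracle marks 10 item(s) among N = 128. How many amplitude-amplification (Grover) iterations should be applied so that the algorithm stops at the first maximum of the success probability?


After j Grover iterations the success probability is P(j) = sin^2((2j+1)*theta), where sin(theta) = sqrt(k/N).
N = 2^7 = 128, k = 10
sin(theta) = sqrt(k/N) = 0.2795084972
theta = arcsin(sqrt(k/N)) = 0.2832821653 rad
P(j) reaches its first maximum when (2j+1)*theta is as close as possible to pi/2, i.e. j = round(pi/(4*theta) - 1/2).
pi/(4*theta) - 1/2 = 2.2725
(For comparison, the common estimate pi/4 * sqrt(N/k) = 2.8099; the exact maximiser is used here.)
Optimal iterations = 2

2


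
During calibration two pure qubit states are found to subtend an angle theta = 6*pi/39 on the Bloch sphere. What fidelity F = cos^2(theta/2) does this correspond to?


For states separated by angle theta on Bloch sphere:
F = cos^2(theta/2)
theta = 6*pi/39 = 0.4833
theta/2 = 0.2417
cos(theta/2) = 0.9709
F = 0.9427

0.9427


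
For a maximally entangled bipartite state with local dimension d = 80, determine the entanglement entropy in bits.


For a maximally entangled state in d x d:
S = log2(d) = log2(80)
= 6.3219

6.3219


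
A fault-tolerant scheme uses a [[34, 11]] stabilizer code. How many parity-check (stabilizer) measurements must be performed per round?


For an [[n,k]] stabilizer code:
Number of stabilizer generators = n - k
= 34 - 11
= 23

23


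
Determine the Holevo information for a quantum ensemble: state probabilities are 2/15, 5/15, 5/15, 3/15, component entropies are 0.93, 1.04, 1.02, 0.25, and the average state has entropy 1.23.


chi = S(rho) - sum_i p_i * S(rho_i)
Weighted entropy = 2/15 * 0.93 + 5/15 * 1.04 + 5/15 * 1.02 + 3/15 * 0.25
= 0.8607
chi = 1.23 - 0.8607
= 0.3693

0.3693


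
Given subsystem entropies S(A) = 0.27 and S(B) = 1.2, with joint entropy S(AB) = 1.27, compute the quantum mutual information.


I(A:B) = S(A) + S(B) - S(AB)
= 0.27 + 1.2 - 1.27
= 0.2000

0.2000


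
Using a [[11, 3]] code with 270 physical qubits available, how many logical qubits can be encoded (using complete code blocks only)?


Each code block uses 11 physical qubits for 3 logical qubit(s).
Number of complete blocks = floor(270 / 11) = 24
Logical qubits = 24 * 3
= 72

72


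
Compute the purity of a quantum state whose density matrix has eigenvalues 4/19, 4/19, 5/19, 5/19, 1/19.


tr(rho^2) = sum of eigenvalues squared
= (4/19)^2 + (4/19)^2 + (5/19)^2 + (5/19)^2 + (1/19)^2
= (16 + 16 + 25 + 25 + 1) / 361
= 83/361
= 0.2299

0.2299


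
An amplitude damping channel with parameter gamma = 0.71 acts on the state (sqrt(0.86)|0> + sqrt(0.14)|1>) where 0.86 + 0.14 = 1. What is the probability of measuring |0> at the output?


For amplitude damping with parameter gamma on state sqrt(a)|0> + sqrt(b)|1>:
alpha^2 = 0.86, beta^2 = 0.14
P(|0>) = alpha^2 + gamma * beta^2
= 0.86 + 0.71 * 0.14
= 0.86 + 0.0994
= 0.9594

0.9594


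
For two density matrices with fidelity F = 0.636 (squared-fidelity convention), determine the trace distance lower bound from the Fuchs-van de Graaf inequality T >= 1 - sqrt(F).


Fuchs-van de Graaf (squared-fidelity convention): 1 - sqrt(F) <= T <= sqrt(1 - F).
Lower bound: T >= 1 - sqrt(F)
sqrt(F) = sqrt(0.636) = 0.7975
T >= 1 - 0.7975
T >= 0.2025

0.2025


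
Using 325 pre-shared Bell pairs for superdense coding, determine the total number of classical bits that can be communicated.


Superdense coding allows 2 classical bits per shared entangled pair.
325 pair(s) -> 2 * 325 = 650 classical bits

650


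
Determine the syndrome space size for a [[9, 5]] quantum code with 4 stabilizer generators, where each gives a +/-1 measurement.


Each stabilizer generator gives a binary (+1 or -1) measurement outcome.
With 4 independent generators:
Total syndromes = 2^4
= 16

16


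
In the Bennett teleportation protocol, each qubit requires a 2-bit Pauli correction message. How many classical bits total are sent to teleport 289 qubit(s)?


Quantum teleportation requires 2 classical bits per qubit teleported.
289 qubit(s) -> 2 * 289 = 578 classical bits

578


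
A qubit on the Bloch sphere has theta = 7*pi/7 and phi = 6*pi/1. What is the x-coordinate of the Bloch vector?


theta = 3.1416, phi = 18.8496
r_x = sin(theta)*cos(phi) = 0.0000 * 1.0000
r_x = 0.0000

0.0000


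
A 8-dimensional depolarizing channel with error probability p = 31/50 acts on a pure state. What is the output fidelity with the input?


F = (1-p) + p/d
= (1 - 0.6200) + 0.6200/8
= 0.3800 + 0.0775
= 0.4575

0.4575


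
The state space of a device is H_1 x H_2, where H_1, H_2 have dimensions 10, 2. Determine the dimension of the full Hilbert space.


dim(H_1 x H_2) = 10 * 2
= 20

20


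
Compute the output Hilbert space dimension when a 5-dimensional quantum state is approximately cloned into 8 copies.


Output space = H^(tensor 8) where dim(H) = 5
dim = 5^8
= 25 (after 2 factors)
= 125 (after 3 factors)
= 625 (after 4 factors)
= 3125 (after 5 factors)
= 15625 (after 6 factors)
= 78125 (after 7 factors)
= 390625 (after 8 factors)
= 390625

390625


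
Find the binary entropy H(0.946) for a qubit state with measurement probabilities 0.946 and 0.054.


S = -p*log2(p) - (1-p)*log2(1-p)
p = 0.9460, 1-p = 0.0540
= -0.9460 * log2(0.9460) - 0.0540 * log2(0.0540)
= -(-0.0758) - (-0.2274)
= 0.3032

0.3032


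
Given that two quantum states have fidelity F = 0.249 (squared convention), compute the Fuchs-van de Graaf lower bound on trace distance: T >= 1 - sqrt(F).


Fuchs-van de Graaf (squared-fidelity convention): 1 - sqrt(F) <= T <= sqrt(1 - F).
Lower bound: T >= 1 - sqrt(F)
sqrt(F) = sqrt(0.249) = 0.4990
T >= 1 - 0.4990
T >= 0.5010

0.5010


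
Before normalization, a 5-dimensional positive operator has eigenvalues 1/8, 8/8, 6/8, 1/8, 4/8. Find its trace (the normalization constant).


tr(M) = sum of eigenvalues
= 1/8 + 8/8 + 6/8 + 1/8 + 4/8
= 20/8
= 2.5000

2.5000


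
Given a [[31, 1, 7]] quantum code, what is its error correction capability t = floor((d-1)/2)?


Code parameters: [[31, 1, 7]], distance d = 7.
Number of correctable errors = floor((d-1)/2)
= floor((7 - 1)/2)
= floor(6/2)
= 3

3


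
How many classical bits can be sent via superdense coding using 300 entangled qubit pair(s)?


Superdense coding allows 2 classical bits per shared entangled pair.
300 pair(s) -> 2 * 300 = 600 classical bits

600


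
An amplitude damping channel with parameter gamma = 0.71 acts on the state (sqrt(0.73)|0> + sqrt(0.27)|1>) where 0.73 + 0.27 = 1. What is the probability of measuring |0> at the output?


For amplitude damping with parameter gamma on state sqrt(a)|0> + sqrt(b)|1>:
alpha^2 = 0.73, beta^2 = 0.27
P(|0>) = alpha^2 + gamma * beta^2
= 0.73 + 0.71 * 0.27
= 0.73 + 0.1917
= 0.9217

0.9217


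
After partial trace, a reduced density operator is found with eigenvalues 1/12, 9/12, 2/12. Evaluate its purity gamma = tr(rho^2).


tr(rho^2) = sum of eigenvalues squared
= (1/12)^2 + (9/12)^2 + (2/12)^2
= (1 + 81 + 4) / 144
= 86/144
= 0.5972

0.5972


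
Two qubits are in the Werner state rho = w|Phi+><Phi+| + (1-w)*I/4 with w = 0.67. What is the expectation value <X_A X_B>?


|Phi+> = (|00> + |11>)/sqrt(2)
For the pure Bell state, <X_A X_B> = +1 (Bell-state Pauli correlator).
The maximally-mixed part I/4 has tr(I/4 * P tensor P) = 0 for any traceless Pauli P.
So <X_A X_B>_rho = w * (+1) + (1 - w) * 0
= 0.67 * (+1)
= 0.6700

0.6700


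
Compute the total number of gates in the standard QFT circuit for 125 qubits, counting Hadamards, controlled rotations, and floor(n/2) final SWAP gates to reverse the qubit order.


Hadamard gates: 125
Controlled rotations: n*(n-1)/2 = 125*124/2 = 7750
SWAP gates: floor(n/2) = floor(125/2) = 62
Total = 125 + 7750 + 62
= 7937

7937


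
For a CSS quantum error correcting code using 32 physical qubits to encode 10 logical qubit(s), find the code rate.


Code rate R = k/n
= 10/32
= 0.3125

0.3125


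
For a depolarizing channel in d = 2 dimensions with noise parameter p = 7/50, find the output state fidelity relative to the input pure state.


F = (1-p) + p/d
= (1 - 0.1400) + 0.1400/2
= 0.8600 + 0.0700
= 0.9300

0.9300


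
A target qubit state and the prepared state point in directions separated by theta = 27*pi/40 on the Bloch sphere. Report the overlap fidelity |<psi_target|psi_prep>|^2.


For states separated by angle theta on Bloch sphere:
F = cos^2(theta/2)
theta = 27*pi/40 = 2.1206
theta/2 = 1.0603
cos(theta/2) = 0.4886
F = 0.2388

0.2388


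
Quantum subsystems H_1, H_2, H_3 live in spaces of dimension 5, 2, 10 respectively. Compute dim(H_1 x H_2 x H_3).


dim(H_1 x H_2 x H_3) = 5 * 2 * 10
= 10 * 10
= 100

100


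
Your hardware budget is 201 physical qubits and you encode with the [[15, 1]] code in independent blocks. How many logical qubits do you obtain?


Each code block uses 15 physical qubits for 1 logical qubit(s).
Number of complete blocks = floor(201 / 15) = 13
Logical qubits = 13 * 1
= 13

13


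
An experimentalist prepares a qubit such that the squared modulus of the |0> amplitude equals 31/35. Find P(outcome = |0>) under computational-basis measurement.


|alpha|^2 = 31/35 = 0.8857
|beta|^2 = 1 - 31/35 = 4/35 = 0.1143
P(|0>) = |alpha|^2 = 0.8857

0.8857


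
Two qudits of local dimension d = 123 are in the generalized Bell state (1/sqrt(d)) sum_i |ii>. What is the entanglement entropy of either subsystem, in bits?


For a maximally entangled state in d x d:
S = log2(d) = log2(123)
= 6.9425

6.9425


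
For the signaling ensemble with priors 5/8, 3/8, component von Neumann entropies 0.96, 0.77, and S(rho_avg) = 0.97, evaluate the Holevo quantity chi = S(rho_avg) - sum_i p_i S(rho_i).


chi = S(rho) - sum_i p_i * S(rho_i)
Weighted entropy = 5/8 * 0.96 + 3/8 * 0.77
= 0.8887
chi = 0.97 - 0.8887
= 0.0813

0.0813


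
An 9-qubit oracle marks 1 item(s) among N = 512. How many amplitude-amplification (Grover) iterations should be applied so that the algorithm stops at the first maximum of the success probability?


After j Grover iterations the success probability is P(j) = sin^2((2j+1)*theta), where sin(theta) = sqrt(k/N).
N = 2^9 = 512, k = 1
sin(theta) = sqrt(k/N) = 0.04419417382
theta = arcsin(sqrt(k/N)) = 0.04420857261 rad
P(j) reaches its first maximum when (2j+1)*theta is as close as possible to pi/2, i.e. j = round(pi/(4*theta) - 1/2).
pi/(4*theta) - 1/2 = 17.2657
(For comparison, the common estimate pi/4 * sqrt(N/k) = 17.7715; the exact maximiser is used here.)
Optimal iterations = 17

17


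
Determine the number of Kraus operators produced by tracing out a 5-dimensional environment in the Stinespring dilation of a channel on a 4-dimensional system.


Tracing out the environment in an orthonormal basis {|i>_E} gives Kraus operators K_i = <i|_E U |0>_E.
Number of Kraus operators = dim(H_env) = d_env
= 5

5


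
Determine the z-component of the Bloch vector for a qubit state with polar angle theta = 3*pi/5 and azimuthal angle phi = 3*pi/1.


theta = 1.8850, phi = 9.4248
r_z = cos(theta) = -0.3090

-0.3090


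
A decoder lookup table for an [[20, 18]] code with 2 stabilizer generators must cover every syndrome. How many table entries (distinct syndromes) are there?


Each stabilizer generator gives a binary (+1 or -1) measurement outcome.
With 2 independent generators:
Total syndromes = 2^2
= 4

4


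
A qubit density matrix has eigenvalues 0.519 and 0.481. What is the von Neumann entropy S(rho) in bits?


S = -p*log2(p) - (1-p)*log2(1-p)
p = 0.5190, 1-p = 0.4810
= -0.5190 * log2(0.5190) - 0.4810 * log2(0.4810)
= -(-0.4911) - (-0.5079)
= 0.9990

0.9990


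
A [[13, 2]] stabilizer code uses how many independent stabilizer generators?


For an [[n,k]] stabilizer code:
Number of stabilizer generators = n - k
= 13 - 2
= 11

11


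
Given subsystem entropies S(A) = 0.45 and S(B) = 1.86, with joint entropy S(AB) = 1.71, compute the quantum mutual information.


I(A:B) = S(A) + S(B) - S(AB)
= 0.45 + 1.86 - 1.71
= 0.6000

0.6000


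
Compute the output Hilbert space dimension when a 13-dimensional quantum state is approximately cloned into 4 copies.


Output space = H^(tensor 4) where dim(H) = 13
dim = 13^4
= 169 (after 2 factors)
= 2197 (after 3 factors)
= 28561 (after 4 factors)
= 28561

28561


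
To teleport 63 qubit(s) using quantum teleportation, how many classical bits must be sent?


Quantum teleportation requires 2 classical bits per qubit teleported.
63 qubit(s) -> 2 * 63 = 126 classical bits

126


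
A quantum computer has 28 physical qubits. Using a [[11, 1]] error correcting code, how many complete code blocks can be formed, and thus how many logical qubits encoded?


Each code block uses 11 physical qubits for 1 logical qubit(s).
Number of complete blocks = floor(28 / 11) = 2
Logical qubits = 2 * 1
= 2

2
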